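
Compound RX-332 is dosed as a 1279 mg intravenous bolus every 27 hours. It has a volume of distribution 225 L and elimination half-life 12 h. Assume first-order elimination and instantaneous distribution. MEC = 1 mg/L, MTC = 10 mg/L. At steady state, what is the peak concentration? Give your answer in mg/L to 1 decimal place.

Over one 27-h interval, 27/12 ≈ 2.25 half-lives elapse, leaving f ≈ 0.2102 of each dose.
At steady state, accumulation factor R = 1/(1 − e^(−kτ)) ≈ 1.2661.
Single-dose peak C₀ = D/Vd = 1279/225 ≈ 5.684 mg/L.
Steady-state peak Cmax,ss = C₀·R ≈ 5.684 × 1.2661 ≈ 7.197 mg/L.
Peak 7.2 mg/L vs MTC 10 mg/L: below toxic threshold.

7.2 mg/L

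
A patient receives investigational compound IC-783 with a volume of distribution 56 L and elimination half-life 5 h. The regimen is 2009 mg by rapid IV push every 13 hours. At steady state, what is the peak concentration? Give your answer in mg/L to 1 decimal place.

Over one 13-h interval, 13/5 ≈ 2.6 half-lives elapse, leaving f ≈ 0.1649 of each dose.
At steady state, accumulation factor R = 1/(1 − e^(−kτ)) ≈ 1.1975.
Each bolus raises the concentration by D/Vd = 2009/56 ≈ 35.875 mg/L.
Steady-state peak Cmax,ss = C₀·R ≈ 35.875 × 1.1975 ≈ 42.960 mg/L.

43.0 mg/L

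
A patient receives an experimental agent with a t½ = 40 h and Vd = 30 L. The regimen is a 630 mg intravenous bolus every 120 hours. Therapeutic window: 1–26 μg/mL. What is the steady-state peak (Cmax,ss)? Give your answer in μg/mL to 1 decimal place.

24.0 μg/mL

τ = 120 h = 3 half-lives, so f = (1/2)^3 = 0.125.
Accumulation ratio R = 1/(1 − f) = 1/0.875 = 8/7.
Single-dose peak C₀ = D/Vd = 630/30 = 21 μg/mL.
Steady-state peak Cmax,ss = C₀·R = 21 × 8/7 ≈ 24.000 μg/mL.
Peak 24.0 μg/mL vs MTC 26 μg/mL: below toxic threshold.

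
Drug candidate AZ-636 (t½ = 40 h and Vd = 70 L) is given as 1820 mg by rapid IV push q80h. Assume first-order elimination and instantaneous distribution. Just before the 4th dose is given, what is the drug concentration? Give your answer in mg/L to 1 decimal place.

f = (1/2)^(τ/t½) = (1/2)^(80/40) ≈ 0.2500.
C₀ = D/Vd = 1820/70 ≈ 26.000 mg/L.
Before the 4th dose, 3 doses have been given. Superposition: Cmin = C₀·(f + f² + … + f^3).
≈ 26.000 × (0.2500 + 0.0625 + 0.0156) ≈ 26.000 × 0.3281 ≈ 8.531 mg/L.

8.5 mg/L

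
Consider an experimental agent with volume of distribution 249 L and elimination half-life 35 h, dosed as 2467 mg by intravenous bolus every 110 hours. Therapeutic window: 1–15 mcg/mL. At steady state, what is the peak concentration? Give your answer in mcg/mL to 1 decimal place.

k = ln2/t½ = ln2/35 ≈ 0.019804 h⁻¹; fraction remaining f = e^(−kτ) = e^(−0.019804×110) ≈ 0.1132.
At steady state, accumulation factor R = 1/(1 − e^(−kτ)) ≈ 1.1276.
Single-dose peak C₀ = D/Vd = 2467/249 ≈ 9.908 mcg/mL.
Steady-state peak Cmax,ss = C₀·R ≈ 9.908 × 1.1276 ≈ 11.172 mcg/mL.
Peak 11.2 mcg/mL vs MTC 15 mcg/mL: below toxic threshold.

11.2 mcg/mL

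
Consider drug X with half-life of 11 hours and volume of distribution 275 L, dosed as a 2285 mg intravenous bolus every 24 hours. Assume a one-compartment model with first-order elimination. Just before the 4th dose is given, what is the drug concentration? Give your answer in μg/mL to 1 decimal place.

2.3 μg/mL

f = (1/2)^(τ/t½) = (1/2)^(24/11) ≈ 0.2204.
C₀ = D/Vd = 2285/275 ≈ 8.309 μg/mL.
Before the 4th dose, 3 doses have been given. Superposition: Cmin = C₀·(f + f² + … + f^3).
≈ 8.309 × (0.2204 + 0.0486 + 0.0107) ≈ 8.309 × 0.2797 ≈ 2.324 μg/mL.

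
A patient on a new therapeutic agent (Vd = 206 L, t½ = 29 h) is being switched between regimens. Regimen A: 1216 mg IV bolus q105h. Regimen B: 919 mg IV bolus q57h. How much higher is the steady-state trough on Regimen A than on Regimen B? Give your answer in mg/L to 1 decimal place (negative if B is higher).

-1.0 mg/L

Regimen A: f = (1/2)^(105/29) ≈ 0.0813; Cmin,ss = (1216/206)·f/(1−f) ≈ 0.522 mg/L.
Regimen B: f = (1/2)^(57/29) ≈ 0.2560; Cmin,ss = (919/206)·f/(1−f) ≈ 1.535 mg/L.
Difference ≈ 0.522 − 1.535 ≈ -1.013 mg/L.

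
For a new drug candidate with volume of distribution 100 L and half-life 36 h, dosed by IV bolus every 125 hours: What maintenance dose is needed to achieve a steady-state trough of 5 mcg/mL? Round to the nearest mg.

τ/t½ = 125/36 ≈ 3.4722, so f = (1/2)^(125/36) ≈ 0.090107.
Cmin,ss = (D/Vd)·f/(1−f), so D = Cmin,ss·Vd·(1−f)/f.
D = 5 × 100 × (1−f)/f ≈ 5 × 100 × 10.09792 ≈ 5048.96 mg.

5049 mg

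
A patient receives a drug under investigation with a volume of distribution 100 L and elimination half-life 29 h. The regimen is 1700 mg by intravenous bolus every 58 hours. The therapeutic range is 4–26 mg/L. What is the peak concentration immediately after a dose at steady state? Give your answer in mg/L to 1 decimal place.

22.7 mg/L

The dosing interval is 2 half-lives, so f = 2^(−2) = 0.25.
At steady state, R = 1/(1 − 0.25) = 4/3.
Single-dose peak C₀ = D/Vd = 1700/100 = 17 mg/L.
Steady-state peak Cmax,ss = C₀·R = 17 × 4/3 ≈ 22.667 mg/L.
Peak 22.7 mg/L vs MTC 26 mg/L: below toxic threshold.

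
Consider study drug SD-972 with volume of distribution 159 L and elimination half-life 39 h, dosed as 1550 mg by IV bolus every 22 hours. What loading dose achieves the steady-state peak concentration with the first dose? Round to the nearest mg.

f = (1/2)^(22/39) ≈ 0.676376; accumulation ratio R = 1/(1−f) ≈ 3.09001.
Loading dose to hit Cmax,ss on first dose: D_load = D_maint·R ≈ 1550 × 3.09001 ≈ 4789.52 mg.

4790 mg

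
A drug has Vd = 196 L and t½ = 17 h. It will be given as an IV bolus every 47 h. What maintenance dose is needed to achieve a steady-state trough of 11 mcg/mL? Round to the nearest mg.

12496 mg

τ/t½ = 47/17 ≈ 2.7647, so f = (1/2)^(47/17) ≈ 0.147143.
Cmin,ss = (D/Vd)·f/(1−f), so D = Cmin,ss·Vd·(1−f)/f.
D = 11 × 196 × (1−f)/f ≈ 11 × 196 × 5.79611 ≈ 12496.41 mg.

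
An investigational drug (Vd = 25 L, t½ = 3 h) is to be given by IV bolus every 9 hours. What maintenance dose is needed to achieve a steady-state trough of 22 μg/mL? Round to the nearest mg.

3850 mg

τ/t½ = 9/3 ≈ 3, so f = (1/2)^(9/3) ≈ 0.125000.
Cmin,ss = (D/Vd)·f/(1−f), so D = Cmin,ss·Vd·(1−f)/f.
D = 22 × 25 × (1−f)/f ≈ 22 × 25 × 7.00000 ≈ 3850.00 mg.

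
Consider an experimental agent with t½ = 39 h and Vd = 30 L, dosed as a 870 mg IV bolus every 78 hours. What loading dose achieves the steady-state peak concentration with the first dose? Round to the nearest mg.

f = (1/2)^(78/39) ≈ 0.250000; accumulation ratio R = 1/(1−f) ≈ 1.33333.
Loading dose to hit Cmax,ss on first dose: D_load = D_maint·R ≈ 870 × 1.33333 ≈ 1160.00 mg.

1160 mg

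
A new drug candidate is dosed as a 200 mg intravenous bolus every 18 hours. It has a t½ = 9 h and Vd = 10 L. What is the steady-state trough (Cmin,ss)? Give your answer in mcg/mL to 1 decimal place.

The dosing interval is 2 half-lives, so f = 2^(−2) = 0.25.
At steady state, R = 1/(1 − 0.25) = 4/3.
Single-dose peak C₀ = D/Vd = 200/10 = 20 mcg/mL.
Steady-state peak Cmax,ss = C₀·R = 20 × 4/3 ≈ 26.667 mcg/mL.
Steady-state trough Cmin,ss = Cmax,ss·f ≈ 26.667 × 0.25 ≈ 6.667 mcg/mL.

6.7 mcg/mL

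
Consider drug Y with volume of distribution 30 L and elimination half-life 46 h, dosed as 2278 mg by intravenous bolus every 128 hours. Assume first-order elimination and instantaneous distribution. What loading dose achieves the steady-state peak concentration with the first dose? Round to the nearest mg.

f = (1/2)^(128/46) ≈ 0.145329; accumulation ratio R = 1/(1−f) ≈ 1.17004.
Loading dose to hit Cmax,ss on first dose: D_load = D_maint·R ≈ 2278 × 1.17004 ≈ 2665.35 mg.

2665 mg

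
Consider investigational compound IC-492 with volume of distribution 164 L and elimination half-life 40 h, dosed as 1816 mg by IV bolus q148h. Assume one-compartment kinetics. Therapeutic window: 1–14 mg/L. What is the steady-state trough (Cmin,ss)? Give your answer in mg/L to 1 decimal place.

Over one 148-h interval, 148/40 ≈ 3.7 half-lives elapse, leaving f ≈ 0.0769 of each dose.
Accumulation ratio R = 1/(1 − f) ≈ 1/0.9231 ≈ 1.0833.
Single-dose peak C₀ = D/Vd = 1816/164 ≈ 11.073 mg/L.
Cmax,ss = C₀/(1 − f) ≈ 11.073/0.9231 ≈ 11.995 mg/L.
One interval later, Cmin,ss = Cmax,ss·e^(−kτ) ≈ 11.995 × 0.0769 ≈ 0.922 mg/L.
Trough 0.9 mg/L vs MEC 1 mg/L: subtherapeutic.

0.9 mg/L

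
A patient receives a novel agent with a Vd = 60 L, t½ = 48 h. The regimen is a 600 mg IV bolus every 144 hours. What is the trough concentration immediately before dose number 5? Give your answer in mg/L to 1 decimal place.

f = (1/2)^(τ/t½) = (1/2)^(144/48) ≈ 0.1250.
C₀ = D/Vd = 600/60 ≈ 10.000 mg/L.
Before the 5th dose, 4 doses have been given. Superposition: Cmin = C₀·(f + f² + … + f^4).
≈ 10.000 × (0.1250 + 0.0156 + 0.0020 + 0.0002) ≈ 10.000 × 0.1428 ≈ 1.428 mg/L.

1.4 mg/L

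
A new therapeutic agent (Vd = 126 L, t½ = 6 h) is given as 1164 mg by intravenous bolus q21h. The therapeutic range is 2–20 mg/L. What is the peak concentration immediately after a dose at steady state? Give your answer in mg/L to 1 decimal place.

Over one 21-h interval, 21/6 ≈ 3.5 half-lives elapse, leaving f ≈ 0.0884 of each dose.
Accumulation ratio R = 1/(1 − f) ≈ 1/0.9116 ≈ 1.0970.
Each bolus raises the concentration by D/Vd = 1164/126 ≈ 9.238 mg/L.
Steady-state peak Cmax,ss = C₀·R ≈ 9.238 × 1.0970 ≈ 10.134 mg/L.
Peak 10.1 mg/L vs MTC 20 mg/L: below toxic threshold.

10.1 mg/L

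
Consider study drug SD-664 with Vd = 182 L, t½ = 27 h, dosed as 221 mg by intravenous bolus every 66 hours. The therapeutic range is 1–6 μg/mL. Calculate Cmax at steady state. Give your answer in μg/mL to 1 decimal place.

Over one 66-h interval, 66/27 ≈ 2.4444 half-lives elapse, leaving f ≈ 0.1837 of each dose.
Accumulation ratio R = 1/(1 − f) ≈ 1/0.8163 ≈ 1.2250.
Single-dose peak C₀ = D/Vd = 221/182 ≈ 1.214 μg/mL.
Cmax,ss = C₀/(1 − f) ≈ 1.214/0.8163 ≈ 1.487 μg/mL.
Peak 1.5 μg/mL vs MTC 6 μg/mL: below toxic threshold.

1.5 μg/mL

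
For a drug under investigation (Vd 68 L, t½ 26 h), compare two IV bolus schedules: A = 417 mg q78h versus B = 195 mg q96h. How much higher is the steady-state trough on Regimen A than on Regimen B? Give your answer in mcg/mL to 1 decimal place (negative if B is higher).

0.6 mcg/mL

Regimen A: f = (1/2)^(78/26) ≈ 0.1250; Cmin,ss = (417/68)·f/(1−f) ≈ 0.876 mcg/mL.
Regimen B: f = (1/2)^(96/26) ≈ 0.0774; Cmin,ss = (195/68)·f/(1−f) ≈ 0.241 mcg/mL.
Difference ≈ 0.876 − 0.241 ≈ 0.635 mcg/mL.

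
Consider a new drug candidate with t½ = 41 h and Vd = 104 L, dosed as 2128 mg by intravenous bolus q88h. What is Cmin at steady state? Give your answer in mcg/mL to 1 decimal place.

6.0 mcg/mL

k = ln2/t½ = ln2/41 ≈ 0.016906 h⁻¹; fraction remaining f = e^(−kτ) = e^(−0.016906×88) ≈ 0.2259.
Accumulation ratio R = 1/(1 − f) ≈ 1/0.7741 ≈ 1.2918.
Single-dose peak C₀ = D/Vd = 2128/104 ≈ 20.462 mcg/mL.
Steady-state peak Cmax,ss = C₀·R ≈ 20.462 × 1.2918 ≈ 26.433 mcg/mL.
Steady-state trough Cmin,ss = Cmax,ss·f ≈ 26.433 × 0.2259 ≈ 5.971 mcg/mL.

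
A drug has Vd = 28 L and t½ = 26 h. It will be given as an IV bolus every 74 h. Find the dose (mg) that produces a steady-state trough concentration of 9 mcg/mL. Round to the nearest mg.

τ/t½ = 74/26 ≈ 2.8462, so f = (1/2)^(74/26) ≈ 0.139066.
Cmin,ss = (D/Vd)·f/(1−f), so D = Cmin,ss·Vd·(1−f)/f.
D = 9 × 28 × (1−f)/f ≈ 9 × 28 × 6.19083 ≈ 1560.09 mg.

1560 mg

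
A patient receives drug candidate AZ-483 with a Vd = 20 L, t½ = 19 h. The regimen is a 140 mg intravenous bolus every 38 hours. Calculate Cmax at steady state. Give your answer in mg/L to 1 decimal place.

9.3 mg/L

The dosing interval is 2 half-lives, so f = 2^(−2) = 0.25.
At steady state, R = 1/(1 − 0.25) = 4/3.
Single-dose peak C₀ = D/Vd = 140/20 = 7 mg/L.
Steady-state peak Cmax,ss = C₀·R = 7 × 4/3 ≈ 9.333 mg/L.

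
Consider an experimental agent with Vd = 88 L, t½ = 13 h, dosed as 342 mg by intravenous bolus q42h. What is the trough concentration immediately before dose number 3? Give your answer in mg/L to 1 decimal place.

0.5 mg/L

f = (1/2)^(τ/t½) = (1/2)^(42/13) ≈ 0.1065.
C₀ = D/Vd = 342/88 ≈ 3.886 mg/L.
Before the 3rd dose, 2 doses have been given. Superposition: Cmin = C₀·(f + f²).
≈ 3.886 × (0.1065 + 0.0113) ≈ 3.886 × 0.1178 ≈ 0.458 mg/L.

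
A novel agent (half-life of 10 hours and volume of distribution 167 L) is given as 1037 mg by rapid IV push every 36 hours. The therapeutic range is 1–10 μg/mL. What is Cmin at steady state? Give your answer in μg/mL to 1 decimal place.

0.6 μg/mL

Over one 36-h interval, 36/10 ≈ 3.6 half-lives elapse, leaving f ≈ 0.0825 of each dose.
Single-dose peak C₀ = D/Vd = 1037/167 ≈ 6.210 μg/mL.
Steady-state trough Cmin,ss = C₀·f/(1−f) ≈ 6.210 × 0.0825/0.9175 ≈ 0.558 μg/mL.
Trough 0.6 μg/mL vs MEC 1 μg/mL: subtherapeutic.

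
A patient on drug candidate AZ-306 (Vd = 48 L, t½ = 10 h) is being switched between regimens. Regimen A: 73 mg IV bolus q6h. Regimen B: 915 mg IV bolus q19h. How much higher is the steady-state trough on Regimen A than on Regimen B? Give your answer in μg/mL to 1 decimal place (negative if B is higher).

Regimen A: f = (1/2)^(6/10) ≈ 0.6598; Cmin,ss = (73/48)·f/(1−f) ≈ 2.950 μg/mL.
Regimen B: f = (1/2)^(19/10) ≈ 0.2679; Cmin,ss = (915/48)·f/(1−f) ≈ 6.976 μg/mL.
Difference ≈ 2.950 − 6.976 ≈ -4.026 μg/mL.

-4.0 μg/mL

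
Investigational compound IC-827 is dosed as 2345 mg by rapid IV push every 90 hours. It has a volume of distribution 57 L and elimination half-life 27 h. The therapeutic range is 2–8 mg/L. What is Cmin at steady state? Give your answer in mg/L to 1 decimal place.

k = ln2/t½ = ln2/27 ≈ 0.025672 h⁻¹; fraction remaining f = e^(−kτ) = e^(−0.025672×90) ≈ 0.0992.
At steady state, accumulation factor R = 1/(1 − e^(−kτ)) ≈ 1.1101.
Single-dose peak C₀ = D/Vd = 2345/57 ≈ 41.140 mg/L.
Cmax,ss = C₀/(1 − f) ≈ 41.140/0.9008 ≈ 45.671 mg/L.
Steady-state trough Cmin,ss = Cmax,ss·f ≈ 45.671 × 0.0992 ≈ 4.531 mg/L.
Trough 4.5 mg/L vs MEC 2 mg/L: adequate.

4.5 mg/L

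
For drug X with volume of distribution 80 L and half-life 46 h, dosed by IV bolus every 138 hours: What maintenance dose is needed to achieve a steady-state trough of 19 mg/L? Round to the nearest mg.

10640 mg

τ/t½ = 138/46 ≈ 3, so f = (1/2)^(138/46) ≈ 0.125000.
Cmin,ss = (D/Vd)·f/(1−f), so D = Cmin,ss·Vd·(1−f)/f.
D = 19 × 80 × (1−f)/f ≈ 19 × 80 × 7.00000 ≈ 10640.00 mg.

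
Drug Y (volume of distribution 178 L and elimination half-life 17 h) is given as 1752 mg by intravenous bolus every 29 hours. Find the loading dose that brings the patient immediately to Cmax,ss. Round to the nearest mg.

2526 mg

f = (1/2)^(29/17) ≈ 0.306534; accumulation ratio R = 1/(1−f) ≈ 1.44203.
Loading dose to hit Cmax,ss on first dose: D_load = D_maint·R ≈ 1752 × 1.44203 ≈ 2526.44 mg.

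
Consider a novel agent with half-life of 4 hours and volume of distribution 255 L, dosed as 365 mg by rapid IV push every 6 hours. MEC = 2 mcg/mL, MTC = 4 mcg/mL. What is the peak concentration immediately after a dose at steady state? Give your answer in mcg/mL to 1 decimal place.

2.2 mcg/mL

Over one 6-h interval, 6/4 ≈ 1.5 half-lives elapse, leaving f ≈ 0.3536 of each dose.
At steady state, accumulation factor R = 1/(1 − e^(−kτ)) ≈ 1.5470.
Each bolus raises the concentration by D/Vd = 365/255 ≈ 1.431 mcg/mL.
Steady-state peak Cmax,ss = C₀·R ≈ 1.431 × 1.5470 ≈ 2.214 mcg/mL.
Peak 2.2 mcg/mL vs MTC 4 mcg/mL: below toxic threshold.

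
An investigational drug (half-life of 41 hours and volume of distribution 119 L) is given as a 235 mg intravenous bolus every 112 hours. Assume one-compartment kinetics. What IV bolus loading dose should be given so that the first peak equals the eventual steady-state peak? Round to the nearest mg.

277 mg

f = (1/2)^(112/41) ≈ 0.150548; accumulation ratio R = 1/(1−f) ≈ 1.17723.
Loading dose to hit Cmax,ss on first dose: D_load = D_maint·R ≈ 235 × 1.17723 ≈ 276.65 mg.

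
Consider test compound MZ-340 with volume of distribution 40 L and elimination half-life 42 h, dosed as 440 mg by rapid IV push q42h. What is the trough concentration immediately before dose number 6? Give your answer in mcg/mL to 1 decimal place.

f = (1/2)^(τ/t½) = (1/2)^(42/42) ≈ 0.5000.
C₀ = D/Vd = 440/40 ≈ 11.000 mcg/mL.
Before the 6th dose, 5 doses have been given. Superposition: Cmin = C₀·(f + f² + … + f^5).
≈ 11.000 × (0.5000 + 0.2500 + 0.1250 + 0.0625 + 0.0313) ≈ 11.000 × 0.9688 ≈ 10.657 mcg/mL.

10.7 mcg/mL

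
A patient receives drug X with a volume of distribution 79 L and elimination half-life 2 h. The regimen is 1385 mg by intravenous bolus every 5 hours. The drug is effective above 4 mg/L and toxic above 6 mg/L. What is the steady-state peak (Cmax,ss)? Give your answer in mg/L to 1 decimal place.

21.3 mg/L

τ/t½ = 5/2 ≈ 2.5, so fraction remaining f = (1/2)^(5/2) ≈ 0.1768.
At steady state, accumulation factor R = 1/(1 − e^(−kτ)) ≈ 1.2148.
Each bolus raises the concentration by D/Vd = 1385/79 ≈ 17.532 mg/L.
Steady-state peak Cmax,ss = C₀·R ≈ 17.532 × 1.2148 ≈ 21.298 mg/L.
Peak 21.3 mg/L vs MTC 6 mg/L: exceeds toxic threshold.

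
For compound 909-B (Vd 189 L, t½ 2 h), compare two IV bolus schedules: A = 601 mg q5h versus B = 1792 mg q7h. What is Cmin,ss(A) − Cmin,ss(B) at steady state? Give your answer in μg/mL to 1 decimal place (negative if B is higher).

-0.2 μg/mL

Regimen A: f = (1/2)^(5/2) ≈ 0.1768; Cmin,ss = (601/189)·f/(1−f) ≈ 0.683 μg/mL.
Regimen B: f = (1/2)^(7/2) ≈ 0.0884; Cmin,ss = (1792/189)·f/(1−f) ≈ 0.919 μg/mL.
Difference ≈ 0.683 − 0.919 ≈ -0.236 μg/mL.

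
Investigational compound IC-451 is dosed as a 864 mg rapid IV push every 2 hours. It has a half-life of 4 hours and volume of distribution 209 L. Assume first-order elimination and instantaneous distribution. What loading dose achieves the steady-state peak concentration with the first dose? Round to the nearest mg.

2950 mg

f = (1/2)^(2/4) ≈ 0.707107; accumulation ratio R = 1/(1−f) ≈ 3.41422.
Loading dose to hit Cmax,ss on first dose: D_load = D_maint·R ≈ 864 × 3.41422 ≈ 2949.89 mg.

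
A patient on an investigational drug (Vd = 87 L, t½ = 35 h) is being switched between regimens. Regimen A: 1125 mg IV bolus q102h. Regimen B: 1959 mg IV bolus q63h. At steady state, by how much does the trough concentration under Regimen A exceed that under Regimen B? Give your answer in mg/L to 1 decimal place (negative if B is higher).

-7.1 mg/L

Regimen A: f = (1/2)^(102/35) ≈ 0.1327; Cmin,ss = (1125/87)·f/(1−f) ≈ 1.978 mg/L.
Regimen B: f = (1/2)^(63/35) ≈ 0.2872; Cmin,ss = (1959/87)·f/(1−f) ≈ 9.073 mg/L.
Difference ≈ 1.978 − 9.073 ≈ -7.095 mg/L.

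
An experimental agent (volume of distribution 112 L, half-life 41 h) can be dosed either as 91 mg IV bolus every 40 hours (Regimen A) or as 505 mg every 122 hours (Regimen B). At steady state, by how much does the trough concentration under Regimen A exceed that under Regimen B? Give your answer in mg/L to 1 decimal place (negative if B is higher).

0.2 mg/L

Regimen A: f = (1/2)^(40/41) ≈ 0.5085; Cmin,ss = (91/112)·f/(1−f) ≈ 0.841 mg/L.
Regimen B: f = (1/2)^(122/41) ≈ 0.1271; Cmin,ss = (505/112)·f/(1−f) ≈ 0.657 mg/L.
Difference ≈ 0.841 − 0.657 ≈ 0.184 mg/L.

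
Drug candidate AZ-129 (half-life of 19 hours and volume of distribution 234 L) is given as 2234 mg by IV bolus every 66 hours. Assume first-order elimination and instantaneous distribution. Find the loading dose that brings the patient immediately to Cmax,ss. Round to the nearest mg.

2455 mg

f = (1/2)^(66/19) ≈ 0.090015; accumulation ratio R = 1/(1−f) ≈ 1.09892.
Loading dose to hit Cmax,ss on first dose: D_load = D_maint·R ≈ 2234 × 1.09892 ≈ 2454.99 mg.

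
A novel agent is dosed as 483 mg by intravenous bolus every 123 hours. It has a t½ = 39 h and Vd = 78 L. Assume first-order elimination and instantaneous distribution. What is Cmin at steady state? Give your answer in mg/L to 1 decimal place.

0.8 mg/L

Over one 123-h interval, 123/39 ≈ 3.1538 half-lives elapse, leaving f ≈ 0.1124 of each dose.
Single-dose peak C₀ = D/Vd = 483/78 ≈ 6.192 mg/L.
Steady-state trough Cmin,ss = C₀·f/(1−f) ≈ 6.192 × 0.1124/0.8876 ≈ 0.784 mg/L.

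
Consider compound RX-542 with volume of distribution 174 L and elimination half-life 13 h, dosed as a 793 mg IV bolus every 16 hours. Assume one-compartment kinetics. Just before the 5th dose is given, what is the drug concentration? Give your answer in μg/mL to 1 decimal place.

3.3 μg/mL

f = (1/2)^(τ/t½) = (1/2)^(16/13) ≈ 0.4261.
C₀ = D/Vd = 793/174 ≈ 4.557 μg/mL.
Before the 5th dose, 4 doses have been given. Superposition: Cmin = C₀·(f + f² + … + f^4).
≈ 4.557 × (0.4261 + 0.1816 + 0.0774 + 0.0330) ≈ 4.557 × 0.7181 ≈ 3.272 μg/mL.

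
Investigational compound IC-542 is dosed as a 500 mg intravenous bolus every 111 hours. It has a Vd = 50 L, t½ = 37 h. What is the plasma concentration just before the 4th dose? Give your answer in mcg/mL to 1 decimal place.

1.4 mcg/mL

f = (1/2)^(τ/t½) = (1/2)^(111/37) ≈ 0.1250.
C₀ = D/Vd = 500/50 ≈ 10.000 mcg/mL.
Before the 4th dose, 3 doses have been given. Superposition: Cmin = C₀·(f + f² + … + f^3).
≈ 10.000 × (0.1250 + 0.0156 + 0.0020) ≈ 10.000 × 0.1426 ≈ 1.426 mcg/mL.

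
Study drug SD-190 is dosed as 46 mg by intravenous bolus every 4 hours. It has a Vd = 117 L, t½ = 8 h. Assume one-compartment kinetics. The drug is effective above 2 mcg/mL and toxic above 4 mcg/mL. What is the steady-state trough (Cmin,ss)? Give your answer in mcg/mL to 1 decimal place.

Over one 4-h interval, 4/8 ≈ 0.5 half-lives elapse, leaving f ≈ 0.7071 of each dose.
Each bolus raises the concentration by D/Vd = 46/117 ≈ 0.393 mcg/mL.
Steady-state trough Cmin,ss = C₀·f/(1−f) ≈ 0.393 × 0.7071/0.2929 ≈ 0.949 mcg/mL.
Trough 0.9 mcg/mL vs MEC 2 mcg/mL: subtherapeutic.

0.9 mcg/mL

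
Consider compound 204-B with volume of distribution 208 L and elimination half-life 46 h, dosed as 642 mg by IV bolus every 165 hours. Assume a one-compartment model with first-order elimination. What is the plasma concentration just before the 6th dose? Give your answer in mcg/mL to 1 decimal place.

f = (1/2)^(τ/t½) = (1/2)^(165/46) ≈ 0.0832.
C₀ = D/Vd = 642/208 ≈ 3.087 mcg/mL.
Before the 6th dose, 5 doses have been given. Superposition: Cmin = C₀·(f + f² + … + f^5).
≈ 3.087 × (0.0832 + 0.0069 + 0.0006 + 0.0000 + 0.0000) ≈ 3.087 × 0.0907 ≈ 0.280 mcg/mL.

0.3 mcg/mL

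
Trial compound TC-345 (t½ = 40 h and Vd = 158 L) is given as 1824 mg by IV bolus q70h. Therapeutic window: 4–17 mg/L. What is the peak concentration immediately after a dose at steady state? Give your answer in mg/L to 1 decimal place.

τ/t½ = 70/40 ≈ 1.75, so fraction remaining f = (1/2)^(70/40) ≈ 0.2973.
Accumulation ratio R = 1/(1 − f) ≈ 1/0.7027 ≈ 1.4231.
Single-dose peak C₀ = D/Vd = 1824/158 ≈ 11.544 mg/L.
Steady-state peak Cmax,ss = C₀·R ≈ 11.544 × 1.4231 ≈ 16.428 mg/L.
Peak 16.4 mg/L vs MTC 17 mg/L: below toxic threshold.

16.4 mg/L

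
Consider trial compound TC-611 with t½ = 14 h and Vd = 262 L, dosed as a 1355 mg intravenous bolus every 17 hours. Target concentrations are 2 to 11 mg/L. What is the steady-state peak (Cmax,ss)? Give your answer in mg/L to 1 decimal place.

Over one 17-h interval, 17/14 ≈ 1.2143 half-lives elapse, leaving f ≈ 0.4310 of each dose.
At steady state, accumulation factor R = 1/(1 − e^(−kτ)) ≈ 1.7575.
Single-dose peak C₀ = D/Vd = 1355/262 ≈ 5.172 mg/L.
Steady-state peak Cmax,ss = C₀·R ≈ 5.172 × 1.7575 ≈ 9.090 mg/L.
Peak 9.1 mg/L vs MTC 11 mg/L: below toxic threshold.

9.1 mg/L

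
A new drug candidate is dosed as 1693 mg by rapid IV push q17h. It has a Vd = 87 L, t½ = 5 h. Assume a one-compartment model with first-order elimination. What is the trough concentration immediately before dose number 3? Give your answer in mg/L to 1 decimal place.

f = (1/2)^(τ/t½) = (1/2)^(17/5) ≈ 0.0947.
C₀ = D/Vd = 1693/87 ≈ 19.460 mg/L.
Before the 3rd dose, 2 doses have been given. Superposition: Cmin = C₀·(f + f²).
≈ 19.460 × (0.0947 + 0.0090) ≈ 19.460 × 0.1037 ≈ 2.018 mg/L.

2.0 mg/L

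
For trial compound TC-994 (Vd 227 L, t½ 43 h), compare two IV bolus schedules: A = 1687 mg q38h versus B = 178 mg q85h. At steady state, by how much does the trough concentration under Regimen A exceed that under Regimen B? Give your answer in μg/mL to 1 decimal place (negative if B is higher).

Regimen A: f = (1/2)^(38/43) ≈ 0.5420; Cmin,ss = (1687/227)·f/(1−f) ≈ 8.795 μg/mL.
Regimen B: f = (1/2)^(85/43) ≈ 0.2541; Cmin,ss = (178/227)·f/(1−f) ≈ 0.267 μg/mL.
Difference ≈ 8.795 − 0.267 ≈ 8.528 μg/mL.

8.5 μg/mL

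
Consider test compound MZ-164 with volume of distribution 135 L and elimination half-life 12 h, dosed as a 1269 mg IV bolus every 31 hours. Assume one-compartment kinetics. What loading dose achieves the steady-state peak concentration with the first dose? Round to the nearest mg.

1523 mg

f = (1/2)^(31/12) ≈ 0.166855; accumulation ratio R = 1/(1−f) ≈ 1.20027.
Loading dose to hit Cmax,ss on first dose: D_load = D_maint·R ≈ 1269 × 1.20027 ≈ 1523.14 mg.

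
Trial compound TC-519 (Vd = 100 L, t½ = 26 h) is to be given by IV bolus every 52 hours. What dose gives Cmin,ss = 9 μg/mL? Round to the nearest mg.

2700 mg

τ/t½ = 52/26 ≈ 2, so f = (1/2)^(52/26) ≈ 0.250000.
Cmin,ss = (D/Vd)·f/(1−f), so D = Cmin,ss·Vd·(1−f)/f.
D = 9 × 100 × (1−f)/f ≈ 9 × 100 × 3.00000 ≈ 2700.00 mg.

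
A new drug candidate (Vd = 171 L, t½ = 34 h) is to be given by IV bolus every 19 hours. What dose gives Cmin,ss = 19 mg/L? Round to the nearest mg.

1537 mg

τ/t½ = 19/34 ≈ 0.55882, so f = (1/2)^(19/34) ≈ 0.678856.
Cmin,ss = (D/Vd)·f/(1−f), so D = Cmin,ss·Vd·(1−f)/f.
D = 19 × 171 × (1−f)/f ≈ 19 × 171 × 0.47307 ≈ 1537.00 mg.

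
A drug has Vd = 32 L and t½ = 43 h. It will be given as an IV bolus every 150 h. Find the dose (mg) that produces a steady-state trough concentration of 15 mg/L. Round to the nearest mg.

4907 mg

τ/t½ = 150/43 ≈ 3.4884, so f = (1/2)^(150/43) ≈ 0.089104.
Cmin,ss = (D/Vd)·f/(1−f), so D = Cmin,ss·Vd·(1−f)/f.
D = 15 × 32 × (1−f)/f ≈ 15 × 32 × 10.22284 ≈ 4906.96 mg.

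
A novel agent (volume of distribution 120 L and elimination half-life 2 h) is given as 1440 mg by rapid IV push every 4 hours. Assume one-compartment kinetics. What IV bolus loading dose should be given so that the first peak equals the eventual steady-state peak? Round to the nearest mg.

f = (1/2)^(4/2) ≈ 0.250000; accumulation ratio R = 1/(1−f) ≈ 1.33333.
Loading dose to hit Cmax,ss on first dose: D_load = D_maint·R ≈ 1440 × 1.33333 ≈ 1920.00 mg.

1920 mg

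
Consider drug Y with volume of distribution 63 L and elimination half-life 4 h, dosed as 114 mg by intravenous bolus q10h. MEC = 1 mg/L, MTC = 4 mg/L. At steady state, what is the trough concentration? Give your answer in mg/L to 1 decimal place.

0.4 mg/L

k = ln2/t½ = ln2/4 ≈ 0.173287 h⁻¹; fraction remaining f = e^(−kτ) = e^(−0.173287×10) ≈ 0.1768.
Accumulation ratio R = 1/(1 − f) ≈ 1/0.8232 ≈ 1.2148.
Each bolus raises the concentration by D/Vd = 114/63 ≈ 1.810 mg/L.
Steady-state peak Cmax,ss = C₀·R ≈ 1.810 × 1.2148 ≈ 2.199 mg/L.
Steady-state trough Cmin,ss = Cmax,ss·f ≈ 2.199 × 0.1768 ≈ 0.389 mg/L.
Trough 0.4 mg/L vs MEC 1 mg/L: subtherapeutic.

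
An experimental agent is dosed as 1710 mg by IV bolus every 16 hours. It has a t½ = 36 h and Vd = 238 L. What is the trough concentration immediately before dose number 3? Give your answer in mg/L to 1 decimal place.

f = (1/2)^(τ/t½) = (1/2)^(16/36) ≈ 0.7349.
C₀ = D/Vd = 1710/238 ≈ 7.185 mg/L.
Before the 3rd dose, 2 doses have been given. Superposition: Cmin = C₀·(f + f²).
≈ 7.185 × (0.7349 + 0.5401) ≈ 7.185 × 1.2750 ≈ 9.161 mg/L.

9.2 mg/L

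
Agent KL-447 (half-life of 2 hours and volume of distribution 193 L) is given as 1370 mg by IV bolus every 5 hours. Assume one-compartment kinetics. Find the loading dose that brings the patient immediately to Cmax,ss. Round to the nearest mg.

f = (1/2)^(5/2) ≈ 0.176777; accumulation ratio R = 1/(1−f) ≈ 1.21474.
Loading dose to hit Cmax,ss on first dose: D_load = D_maint·R ≈ 1370 × 1.21474 ≈ 1664.19 mg.

1664 mg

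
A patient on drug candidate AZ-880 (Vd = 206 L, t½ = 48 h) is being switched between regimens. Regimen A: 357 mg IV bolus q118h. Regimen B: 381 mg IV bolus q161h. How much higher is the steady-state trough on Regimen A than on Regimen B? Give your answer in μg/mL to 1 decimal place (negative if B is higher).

0.2 μg/mL

Regimen A: f = (1/2)^(118/48) ≈ 0.1820; Cmin,ss = (357/206)·f/(1−f) ≈ 0.386 μg/mL.
Regimen B: f = (1/2)^(161/48) ≈ 0.0978; Cmin,ss = (381/206)·f/(1−f) ≈ 0.200 μg/mL.
Difference ≈ 0.386 − 0.200 ≈ 0.186 μg/mL.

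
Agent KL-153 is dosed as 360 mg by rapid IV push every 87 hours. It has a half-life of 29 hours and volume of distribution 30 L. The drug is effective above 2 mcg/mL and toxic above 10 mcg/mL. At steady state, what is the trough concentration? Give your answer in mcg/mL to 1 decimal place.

τ = 87 h = 3 half-lives, so f = (1/2)^3 = 0.125.
At steady state, R = 1/(1 − 0.125) = 8/7.
Single-dose peak C₀ = D/Vd = 360/30 = 12 mcg/mL.
Steady-state peak Cmax,ss = C₀·R = 12 × 8/7 ≈ 13.714 mcg/mL.
Steady-state trough Cmin,ss = Cmax,ss·f ≈ 13.714 × 0.125 ≈ 1.714 mcg/mL.
Trough 1.7 mcg/mL vs MEC 2 mcg/mL: subtherapeutic.

1.7 mcg/mL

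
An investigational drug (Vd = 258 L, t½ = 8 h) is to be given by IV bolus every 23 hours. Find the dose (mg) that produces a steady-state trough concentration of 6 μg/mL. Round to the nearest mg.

9808 mg

τ/t½ = 23/8 ≈ 2.875, so f = (1/2)^(23/8) ≈ 0.136313.
Cmin,ss = (D/Vd)·f/(1−f), so D = Cmin,ss·Vd·(1−f)/f.
D = 6 × 258 × (1−f)/f ≈ 6 × 258 × 6.33606 ≈ 9808.22 mg.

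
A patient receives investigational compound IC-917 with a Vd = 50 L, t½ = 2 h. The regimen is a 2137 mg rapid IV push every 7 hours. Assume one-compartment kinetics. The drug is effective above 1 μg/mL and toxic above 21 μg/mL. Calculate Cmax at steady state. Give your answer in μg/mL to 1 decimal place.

46.9 μg/mL

k = ln2/t½ = ln2/2 ≈ 0.346574 h⁻¹; fraction remaining f = e^(−kτ) = e^(−0.346574×7) ≈ 0.0884.
Accumulation ratio R = 1/(1 − f) ≈ 1/0.9116 ≈ 1.0970.
Each bolus raises the concentration by D/Vd = 2137/50 ≈ 42.740 μg/mL.
Steady-state peak Cmax,ss = C₀·R ≈ 42.740 × 1.0970 ≈ 46.886 μg/mL.
Peak 46.9 μg/mL vs MTC 21 μg/mL: exceeds toxic threshold.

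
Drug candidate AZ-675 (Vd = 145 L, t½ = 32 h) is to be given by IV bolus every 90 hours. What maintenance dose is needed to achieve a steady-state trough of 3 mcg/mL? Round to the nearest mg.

τ/t½ = 90/32 ≈ 2.8125, so f = (1/2)^(90/32) ≈ 0.142349.
Cmin,ss = (D/Vd)·f/(1−f), so D = Cmin,ss·Vd·(1−f)/f.
D = 3 × 145 × (1−f)/f ≈ 3 × 145 × 6.02499 ≈ 2620.87 mg.

2621 mg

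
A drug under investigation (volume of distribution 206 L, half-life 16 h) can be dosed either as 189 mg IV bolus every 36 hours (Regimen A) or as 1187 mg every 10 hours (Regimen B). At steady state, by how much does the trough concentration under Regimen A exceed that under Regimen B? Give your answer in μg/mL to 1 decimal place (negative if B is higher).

Regimen A: f = (1/2)^(36/16) ≈ 0.2102; Cmin,ss = (189/206)·f/(1−f) ≈ 0.244 μg/mL.
Regimen B: f = (1/2)^(10/16) ≈ 0.6484; Cmin,ss = (1187/206)·f/(1−f) ≈ 10.626 μg/mL.
Difference ≈ 0.244 − 10.626 ≈ -10.382 μg/mL.

-10.4 μg/mL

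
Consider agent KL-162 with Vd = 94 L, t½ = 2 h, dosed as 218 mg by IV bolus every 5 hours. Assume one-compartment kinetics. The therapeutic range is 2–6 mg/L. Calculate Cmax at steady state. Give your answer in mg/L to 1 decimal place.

2.8 mg/L

Over one 5-h interval, 5/2 ≈ 2.5 half-lives elapse, leaving f ≈ 0.1768 of each dose.
Accumulation ratio R = 1/(1 − f) ≈ 1/0.8232 ≈ 1.2148.
Single-dose peak C₀ = D/Vd = 218/94 ≈ 2.319 mg/L.
Cmax,ss = C₀/(1 − f) ≈ 2.319/0.8232 ≈ 2.817 mg/L.
Peak 2.8 mg/L vs MTC 6 mg/L: below toxic threshold.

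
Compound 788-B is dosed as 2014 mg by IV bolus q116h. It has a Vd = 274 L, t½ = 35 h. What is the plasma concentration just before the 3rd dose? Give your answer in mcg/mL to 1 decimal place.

f = (1/2)^(τ/t½) = (1/2)^(116/35) ≈ 0.1005.
C₀ = D/Vd = 2014/274 ≈ 7.350 mcg/mL.
Before the 3rd dose, 2 doses have been given. Superposition: Cmin = C₀·(f + f²).
≈ 7.350 × (0.1005 + 0.0101) ≈ 7.350 × 0.1106 ≈ 0.813 mcg/mL.

0.8 mcg/mL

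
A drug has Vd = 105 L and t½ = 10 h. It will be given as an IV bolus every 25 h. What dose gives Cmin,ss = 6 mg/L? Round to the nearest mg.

τ/t½ = 25/10 ≈ 2.5, so f = (1/2)^(25/10) ≈ 0.176777.
Cmin,ss = (D/Vd)·f/(1−f), so D = Cmin,ss·Vd·(1−f)/f.
D = 6 × 105 × (1−f)/f ≈ 6 × 105 × 4.65684 ≈ 2933.81 mg.

2934 mg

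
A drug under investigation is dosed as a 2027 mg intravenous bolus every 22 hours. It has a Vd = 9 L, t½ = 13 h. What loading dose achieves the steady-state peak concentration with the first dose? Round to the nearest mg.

f = (1/2)^(22/13) ≈ 0.309432; accumulation ratio R = 1/(1−f) ≈ 1.44808.
Loading dose to hit Cmax,ss on first dose: D_load = D_maint·R ≈ 2027 × 1.44808 ≈ 2935.26 mg.

2935 mg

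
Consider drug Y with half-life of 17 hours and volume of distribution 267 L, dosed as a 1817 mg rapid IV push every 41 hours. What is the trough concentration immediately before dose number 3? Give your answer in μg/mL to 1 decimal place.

1.5 μg/mL

f = (1/2)^(τ/t½) = (1/2)^(41/17) ≈ 0.1879.
C₀ = D/Vd = 1817/267 ≈ 6.805 μg/mL.
Before the 3rd dose, 2 doses have been given. Superposition: Cmin = C₀·(f + f²).
≈ 6.805 × (0.1879 + 0.0353) ≈ 6.805 × 0.2232 ≈ 1.519 μg/mL.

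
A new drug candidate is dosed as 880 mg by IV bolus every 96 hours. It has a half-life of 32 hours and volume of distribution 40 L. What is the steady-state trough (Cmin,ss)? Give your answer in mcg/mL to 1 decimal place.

3.1 mcg/mL

The dosing interval is 3 half-lives, so f = 2^(−3) = 0.125.
At steady state, R = 1/(1 − 0.125) = 8/7.
Single-dose peak C₀ = D/Vd = 880/40 = 22 mcg/mL.
Steady-state peak Cmax,ss = C₀·R = 22 × 8/7 ≈ 25.143 mcg/mL.
Steady-state trough Cmin,ss = Cmax,ss·f ≈ 25.143 × 0.125 ≈ 3.143 mcg/mL.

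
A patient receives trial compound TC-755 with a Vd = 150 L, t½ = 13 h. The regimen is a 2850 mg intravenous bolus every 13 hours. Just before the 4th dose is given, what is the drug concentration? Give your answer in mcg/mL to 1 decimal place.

16.6 mcg/mL

f = (1/2)^(τ/t½) = (1/2)^(13/13) ≈ 0.5000.
C₀ = D/Vd = 2850/150 ≈ 19.000 mcg/mL.
Before the 4th dose, 3 doses have been given. Superposition: Cmin = C₀·(f + f² + … + f^3).
≈ 19.000 × (0.5000 + 0.2500 + 0.1250) ≈ 19.000 × 0.8750 ≈ 16.625 mcg/mL.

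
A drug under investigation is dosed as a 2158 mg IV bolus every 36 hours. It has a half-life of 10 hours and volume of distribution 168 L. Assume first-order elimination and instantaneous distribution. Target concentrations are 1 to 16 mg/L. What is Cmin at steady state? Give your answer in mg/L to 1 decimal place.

1.2 mg/L

τ/t½ = 36/10 ≈ 3.6, so fraction remaining f = (1/2)^(36/10) ≈ 0.0825.
Each bolus raises the concentration by D/Vd = 2158/168 ≈ 12.845 mg/L.
Steady-state trough Cmin,ss = C₀·f/(1−f) ≈ 12.845 × 0.0825/0.9175 ≈ 1.155 mg/L.
Trough 1.2 mg/L vs MEC 1 mg/L: adequate.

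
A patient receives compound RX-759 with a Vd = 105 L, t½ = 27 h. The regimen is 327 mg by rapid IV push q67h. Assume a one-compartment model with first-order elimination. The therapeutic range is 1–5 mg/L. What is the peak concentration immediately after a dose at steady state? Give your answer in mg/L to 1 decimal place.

3.8 mg/L

τ/t½ = 67/27 ≈ 2.4815, so fraction remaining f = (1/2)^(67/27) ≈ 0.1791.
Accumulation ratio R = 1/(1 − f) ≈ 1/0.8209 ≈ 1.2182.
Each bolus raises the concentration by D/Vd = 327/105 ≈ 3.114 mg/L.
Steady-state peak Cmax,ss = C₀·R ≈ 3.114 × 1.2182 ≈ 3.793 mg/L.
Peak 3.8 mg/L vs MTC 5 mg/L: below toxic threshold.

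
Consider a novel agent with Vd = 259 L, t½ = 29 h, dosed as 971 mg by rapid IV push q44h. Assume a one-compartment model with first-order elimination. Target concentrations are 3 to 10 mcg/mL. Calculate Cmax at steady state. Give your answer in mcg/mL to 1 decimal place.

5.8 mcg/mL

Over one 44-h interval, 44/29 ≈ 1.5172 half-lives elapse, leaving f ≈ 0.3494 of each dose.
At steady state, accumulation factor R = 1/(1 − e^(−kτ)) ≈ 1.5370.
Single-dose peak C₀ = D/Vd = 971/259 ≈ 3.749 mcg/mL.
Steady-state peak Cmax,ss = C₀·R ≈ 3.749 × 1.5370 ≈ 5.762 mcg/mL.
Peak 5.8 mcg/mL vs MTC 10 mcg/mL: below toxic threshold.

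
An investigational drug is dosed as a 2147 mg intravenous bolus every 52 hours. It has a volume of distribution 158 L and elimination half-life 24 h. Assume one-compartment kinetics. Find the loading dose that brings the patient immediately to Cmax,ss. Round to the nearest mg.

f = (1/2)^(52/24) ≈ 0.222725; accumulation ratio R = 1/(1−f) ≈ 1.28655.
Loading dose to hit Cmax,ss on first dose: D_load = D_maint·R ≈ 2147 × 1.28655 ≈ 2762.22 mg.

2762 mg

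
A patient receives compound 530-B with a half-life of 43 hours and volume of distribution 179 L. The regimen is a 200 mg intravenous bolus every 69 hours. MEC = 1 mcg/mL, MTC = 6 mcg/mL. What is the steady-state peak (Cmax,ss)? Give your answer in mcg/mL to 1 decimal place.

k = ln2/t½ = ln2/43 ≈ 0.016120 h⁻¹; fraction remaining f = e^(−kτ) = e^(−0.016120×69) ≈ 0.3288.
At steady state, accumulation factor R = 1/(1 − e^(−kτ)) ≈ 1.4899.
Single-dose peak C₀ = D/Vd = 200/179 ≈ 1.117 mcg/mL.
Steady-state peak Cmax,ss = C₀·R ≈ 1.117 × 1.4899 ≈ 1.664 mcg/mL.
Peak 1.7 mcg/mL vs MTC 6 mcg/mL: below toxic threshold.

1.7 mcg/mL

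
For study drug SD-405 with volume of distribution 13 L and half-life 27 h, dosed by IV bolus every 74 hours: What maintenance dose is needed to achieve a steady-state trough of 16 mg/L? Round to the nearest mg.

τ/t½ = 74/27 ≈ 2.7407, so f = (1/2)^(74/27) ≈ 0.149608.
Cmin,ss = (D/Vd)·f/(1−f), so D = Cmin,ss·Vd·(1−f)/f.
D = 16 × 13 × (1−f)/f ≈ 16 × 13 × 5.68413 ≈ 1182.30 mg.

1182 mg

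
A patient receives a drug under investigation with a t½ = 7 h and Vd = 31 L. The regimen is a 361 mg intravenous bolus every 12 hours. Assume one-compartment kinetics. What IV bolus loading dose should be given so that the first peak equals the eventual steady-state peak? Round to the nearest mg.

519 mg

f = (1/2)^(12/7) ≈ 0.304753; accumulation ratio R = 1/(1−f) ≈ 1.43834.
Loading dose to hit Cmax,ss on first dose: D_load = D_maint·R ≈ 361 × 1.43834 ≈ 519.24 mg.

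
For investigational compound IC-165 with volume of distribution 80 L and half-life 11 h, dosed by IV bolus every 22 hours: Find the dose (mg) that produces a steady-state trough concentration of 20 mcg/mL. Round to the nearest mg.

τ/t½ = 22/11 ≈ 2, so f = (1/2)^(22/11) ≈ 0.250000.
Cmin,ss = (D/Vd)·f/(1−f), so D = Cmin,ss·Vd·(1−f)/f.
D = 20 × 80 × (1−f)/f ≈ 20 × 80 × 3.00000 ≈ 4800.00 mg.

4800 mg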